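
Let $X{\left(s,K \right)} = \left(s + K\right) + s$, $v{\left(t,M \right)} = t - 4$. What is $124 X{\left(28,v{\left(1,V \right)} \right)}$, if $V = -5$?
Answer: $6572$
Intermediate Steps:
$v{\left(t,M \right)} = -4 + t$
$X{\left(s,K \right)} = K + 2 s$ ($X{\left(s,K \right)} = \left(K + s\right) + s = K + 2 s$)
$124 X{\left(28,v{\left(1,V \right)} \right)} = 124 \left(\left(-4 + 1\right) + 2 \cdot 28\right) = 124 \left(-3 + 56\right) = 124 \cdot 53 = 6572$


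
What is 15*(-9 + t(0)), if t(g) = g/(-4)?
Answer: -135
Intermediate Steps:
t(g) = -g/4 (t(g) = g*(-1/4) = -g/4)
15*(-9 + t(0)) = 15*(-9 - 1/4*0) = 15*(-9 + 0) = 15*(-9) = -135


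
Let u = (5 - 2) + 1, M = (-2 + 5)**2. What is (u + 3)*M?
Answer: 63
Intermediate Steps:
M = 9 (M = 3**2 = 9)
u = 4 (u = 3 + 1 = 4)
(u + 3)*M = (4 + 3)*9 = 7*9 = 63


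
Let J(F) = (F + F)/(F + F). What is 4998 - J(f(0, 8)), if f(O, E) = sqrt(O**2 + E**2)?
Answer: 4997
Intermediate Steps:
f(O, E) = sqrt(E**2 + O**2)
J(F) = 1 (J(F) = (2*F)/((2*F)) = (2*F)*(1/(2*F)) = 1)
4998 - J(f(0, 8)) = 4998 - 1*1 = 4998 - 1 = 4997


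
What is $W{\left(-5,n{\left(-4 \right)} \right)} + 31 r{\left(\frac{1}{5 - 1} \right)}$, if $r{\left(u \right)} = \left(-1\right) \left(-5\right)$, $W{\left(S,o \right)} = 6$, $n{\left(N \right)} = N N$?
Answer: $161$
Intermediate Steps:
$n{\left(N \right)} = N^{2}$
$r{\left(u \right)} = 5$
$W{\left(-5,n{\left(-4 \right)} \right)} + 31 r{\left(\frac{1}{5 - 1} \right)} = 6 + 31 \cdot 5 = 6 + 155 = 161$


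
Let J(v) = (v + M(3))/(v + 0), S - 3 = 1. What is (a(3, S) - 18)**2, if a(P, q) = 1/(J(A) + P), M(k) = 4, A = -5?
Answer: 80089/256 ≈ 312.85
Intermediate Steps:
S = 4 (S = 3 + 1 = 4)
J(v) = (4 + v)/v (J(v) = (v + 4)/(v + 0) = (4 + v)/v)
a(P, q) = 1/(1/5 + P) (a(P, q) = 1/((4 - 5)/(-5) + P) = 1/(-1/5*(-1) + P) = 1/(1/5 + P))
(a(3, S) - 18)**2 = (5/(1 + 5*3) - 18)**2 = (5/(1 + 15) - 18)**2 = (5/16 - 18)**2 = (-283/16)**2 = 80089/256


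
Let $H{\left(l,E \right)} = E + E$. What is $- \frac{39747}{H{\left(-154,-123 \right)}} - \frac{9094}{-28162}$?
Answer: $\frac{186932023}{1154642} \approx 161.9$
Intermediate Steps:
$H{\left(l,E \right)} = 2 E$
$- \frac{39747}{H{\left(-154,-123 \right)}} - \frac{9094}{-28162} = - \frac{39747}{2 \left(-123\right)} - \frac{9094}{-28162} = - \frac{39747}{-246} - - \frac{4547}{14081} = \left(-39747\right) \left(- \frac{1}{246}\right) + \frac{4547}{14081} = \frac{13249}{82} + \frac{4547}{14081} = \frac{186932023}{1154642}$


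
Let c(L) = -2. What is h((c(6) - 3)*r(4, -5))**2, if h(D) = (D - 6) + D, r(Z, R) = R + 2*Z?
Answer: 1296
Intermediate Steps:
h(D) = -6 + 2*D (h(D) = (-6 + D) + D = -6 + 2*D)
h((c(6) - 3)*r(4, -5))**2 = (-6 + 2*((-2 - 3)*(-5 + 2*4)))**2 = (-6 + 2*(-5*(-5 + 8)))**2 = (-6 + 2*(-5*3))**2 = (-6 + 2*(-15))**2 = (-6 - 30)**2 = (-36)**2 = 1296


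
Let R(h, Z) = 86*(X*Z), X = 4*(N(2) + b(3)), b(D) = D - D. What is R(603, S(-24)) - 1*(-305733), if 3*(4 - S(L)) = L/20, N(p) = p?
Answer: 1543801/5 ≈ 3.0876e+5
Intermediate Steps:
b(D) = 0
X = 8 (X = 4*(2 + 0) = 4*2 = 8)
S(L) = 4 - L/60 (S(L) = 4 - L/(3*20) = 4 - L/60)
R(h, Z) = 688*Z (R(h, Z) = 86*(8*Z) = 688*Z)
R(603, S(-24)) - 1*(-305733) = 688*(4 - 1/60*(-24)) - 1*(-305733) = 688*(4 + 2/5) + 305733 = 688*(22/5) + 305733 = 15136/5 + 305733 = 1543801/5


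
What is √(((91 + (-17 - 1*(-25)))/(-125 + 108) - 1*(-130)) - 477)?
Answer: I*√101966/17 ≈ 18.784*I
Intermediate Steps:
√(((91 + (-17 - 1*(-25)))/(-125 + 108) - 1*(-130)) - 477) = √(((91 + (-17 + 25))/(-17) + 130) - 477) = √(((91 + 8)*(-1/17) + 130) - 477) = √((99*(-1/17) + 130) - 477) = √((-99/17 + 130) - 477) = √(2111/17 - 477) = √(-5998/17) = I*√101966/17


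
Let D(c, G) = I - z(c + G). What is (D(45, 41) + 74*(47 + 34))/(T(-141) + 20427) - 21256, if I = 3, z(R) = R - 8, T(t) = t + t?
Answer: -142732067/6715 ≈ -21256.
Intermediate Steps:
T(t) = 2*t
z(R) = -8 + R
D(c, G) = 11 - G - c (D(c, G) = 3 - (-8 + (c + G)) = 3 - (-8 + (G + c)) = 3 - (-8 + G + c) = 3 + (8 - G - c) = 11 - G - c)
(D(45, 41) + 74*(47 + 34))/(T(-141) + 20427) - 21256 = ((11 - 1*41 - 1*45) + 74*(47 + 34))/(2*(-141) + 20427) - 21256 = ((11 - 41 - 45) + 74*81)/(-282 + 20427) - 21256 = (-75 + 5994)/20145 - 21256 = 5919*(1/20145) - 21256 = 1973/6715 - 21256 = -142732067/6715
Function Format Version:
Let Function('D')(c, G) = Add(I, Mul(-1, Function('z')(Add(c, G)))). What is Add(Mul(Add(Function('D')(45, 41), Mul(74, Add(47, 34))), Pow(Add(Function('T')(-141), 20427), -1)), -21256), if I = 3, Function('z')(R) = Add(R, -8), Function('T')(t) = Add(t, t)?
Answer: Rational(-142732067, 6715) ≈ -21256.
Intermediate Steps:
Function('T')(t) = Mul(2, t)
Function('z')(R) = Add(-8, R)
Function('D')(c, G) = Add(11, Mul(-1, G), Mul(-1, c)) (Function('D')(c, G) = Add(3, Mul(-1, Add(-8, Add(c, G)))) = Add(3, Mul(-1, Add(-8, Add(G, c)))) = Add(3, Mul(-1, Add(-8, G, c))) = Add(3, Add(8, Mul(-1, G), Mul(-1, c))) = Add(11, Mul(-1, G), Mul(-1, c)))
Add(Mul(Add(Function('D')(45, 41), Mul(74, Add(47, 34))), Pow(Add(Function('T')(-141), 20427), -1)), -21256) = Add(Mul(Add(Add(11, Mul(-1, 41), Mul(-1, 45)), Mul(74, Add(47, 34))), Pow(Add(Mul(2, -141), 20427), -1)), -21256) = Add(Mul(Add(Add(11, -41, -45), Mul(74, 81)), Pow(Add(-282, 20427), -1)), -21256) = Add(Mul(Add(-75, 5994), Pow(20145, -1)), -21256) = Add(Mul(5919, Rational(1, 20145)), -21256) = Add(Rational(1973, 6715), -21256) = Rational(-142732067, 6715)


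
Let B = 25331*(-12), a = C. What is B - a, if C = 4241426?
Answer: -4545398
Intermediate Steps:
a = 4241426
B = -303972
B - a = -303972 - 1*4241426 = -303972 - 4241426 = -4545398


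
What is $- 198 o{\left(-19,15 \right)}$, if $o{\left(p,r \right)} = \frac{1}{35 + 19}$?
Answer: $- \frac{11}{3} \approx -3.6667$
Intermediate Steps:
$o{\left(p,r \right)} = \frac{1}{54}$
$- 198 o{\left(-19,15 \right)} = \left(-198\right) \frac{1}{54} = - \frac{11}{3}$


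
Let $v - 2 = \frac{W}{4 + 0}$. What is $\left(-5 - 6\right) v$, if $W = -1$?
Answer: $- \frac{77}{4} \approx -19.25$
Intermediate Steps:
$v = \frac{7}{4}$ ($v = 2 + \frac{1}{4 + 0} \left(-1\right) = 2 + \frac{1}{4} \left(-1\right) = 2 - \frac{1}{4} = \frac{7}{4} \approx 1.75$)
$\left(-5 - 6\right) v = \left(-5 - 6\right) \frac{7}{4} = \left(-11\right) \frac{7}{4} = - \frac{77}{4}$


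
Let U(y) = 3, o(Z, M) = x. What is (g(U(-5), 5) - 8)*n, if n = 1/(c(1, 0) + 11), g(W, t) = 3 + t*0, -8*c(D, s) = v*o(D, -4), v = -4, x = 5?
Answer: -10/27 ≈ -0.37037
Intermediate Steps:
o(Z, M) = 5
c(D, s) = 5/2 (c(D, s) = -(-1)*5/2 = -1/8*(-20) = 5/2)
g(W, t) = 3 (g(W, t) = 3 + 0 = 3)
n = 2/27 (n = 1/(5/2 + 11) = 1/(27/2) = 2/27 ≈ 0.074074)
(g(U(-5), 5) - 8)*n = (3 - 8)*(2/27) = -5*2/27 = -10/27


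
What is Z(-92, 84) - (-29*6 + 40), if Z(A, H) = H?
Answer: 218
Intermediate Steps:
Z(-92, 84) - (-29*6 + 40) = 84 - (-29*6 + 40) = 84 - (-174 + 40) = 84 - 1*(-134) = 84 + 134 = 218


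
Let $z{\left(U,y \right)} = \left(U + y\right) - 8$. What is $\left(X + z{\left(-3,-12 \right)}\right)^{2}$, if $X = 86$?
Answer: $3969$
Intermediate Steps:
$z{\left(U,y \right)} = -8 + U + y$
$\left(X + z{\left(-3,-12 \right)}\right)^{2} = \left(86 - 23\right)^{2} = 63^{2} = 3969$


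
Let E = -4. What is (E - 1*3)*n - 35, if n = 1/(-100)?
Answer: -3493/100 ≈ -34.930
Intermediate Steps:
n = -1/100 ≈ -0.010000
(E - 1*3)*n - 35 = (-4 - 1*3)*(-1/100) - 35 = (-4 - 3)*(-1/100) - 35 = -7*(-1/100) - 35 = 7/100 - 35 = -3493/100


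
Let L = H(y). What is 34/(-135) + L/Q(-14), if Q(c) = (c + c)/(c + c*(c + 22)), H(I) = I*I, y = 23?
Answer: 642667/270 ≈ 2380.3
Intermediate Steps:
H(I) = I²
L = 529 (L = 23² = 529)
Q(c) = 2*c/(c + c*(22 + c)) (Q(c) = (2*c)/(c + c*(22 + c)) = 2*c/(c + c*(22 + c)))
34/(-135) + L/Q(-14) = 34/(-135) + 529/((2/(23 - 14))) = 34*(-1/135) + 529/((2/9)) = -34/135 + 529/((2*(⅑))) = -34/135 + 529/(2/9) = -34/135 + 529*(9/2) = -34/135 + 4761/2 = 642667/270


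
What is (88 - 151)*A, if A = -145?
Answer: 9135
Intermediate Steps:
(88 - 151)*A = (88 - 151)*(-145) = -63*(-145) = 9135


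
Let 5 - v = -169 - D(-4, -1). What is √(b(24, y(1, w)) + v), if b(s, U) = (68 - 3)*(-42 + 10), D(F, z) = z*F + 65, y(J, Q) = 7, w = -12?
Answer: I*√1837 ≈ 42.86*I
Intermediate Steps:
D(F, z) = 65 + F*z (D(F, z) = F*z + 65 = 65 + F*z)
v = 243 (v = 5 - (-169 - (65 - 4*(-1))) = 5 - (-169 - (65 + 4)) = 5 - (-169 - 1*69) = 5 - (-169 - 69) = 5 - 1*(-238) = 5 + 238 = 243)
b(s, U) = -2080 (b(s, U) = 65*(-32) = -2080)
√(b(24, y(1, w)) + v) = √(-2080 + 243) = √(-1837) = I*√1837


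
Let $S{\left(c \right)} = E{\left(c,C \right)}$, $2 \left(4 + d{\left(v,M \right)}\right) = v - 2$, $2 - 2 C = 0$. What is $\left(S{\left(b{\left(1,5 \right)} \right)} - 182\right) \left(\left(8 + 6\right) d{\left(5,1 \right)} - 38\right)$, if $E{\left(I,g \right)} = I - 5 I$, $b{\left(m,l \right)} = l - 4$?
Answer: $13578$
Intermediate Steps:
$C = 1$ ($C = 1 - 0 = 1 + 0 = 1$)
$b{\left(m,l \right)} = -4 + l$
$E{\left(I,g \right)} = - 4 I$
$d{\left(v,M \right)} = -5 + \frac{v}{2}$ ($d{\left(v,M \right)} = -4 + \frac{v - 2}{2} = -4 + \frac{-2 + v}{2} = -4 + \left(-1 + \frac{v}{2}\right) = -5 + \frac{v}{2}$)
$S{\left(c \right)} = - 4 c$
$\left(S{\left(b{\left(1,5 \right)} \right)} - 182\right) \left(\left(8 + 6\right) d{\left(5,1 \right)} - 38\right) = \left(- 4 \left(-4 + 5\right) - 182\right) \left(\left(8 + 6\right) \left(-5 + \frac{1}{2} \cdot 5\right) - 38\right) = \left(\left(-4\right) 1 - 182\right) \left(14 \left(-5 + \frac{5}{2}\right) - 38\right) = \left(-4 - 182\right) \left(14 \left(- \frac{5}{2}\right) - 38\right) = - 186 \left(-35 - 38\right) = \left(-186\right) \left(-73\right) = 13578$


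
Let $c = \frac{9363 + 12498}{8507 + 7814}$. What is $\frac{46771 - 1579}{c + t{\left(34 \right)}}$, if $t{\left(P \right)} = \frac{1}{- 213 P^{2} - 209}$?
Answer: $\frac{22720833166773}{673417867} \approx 33740.0$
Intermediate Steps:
$t{\left(P \right)} = \frac{1}{-209 - 213 P^{2}}$
$c = \frac{21861}{16321} \approx 1.3394$
$\frac{46771 - 1579}{c + t{\left(34 \right)}} = \frac{46771 - 1579}{\frac{21861}{16321} - \frac{1}{209 + 213 \cdot 34^{2}}} = \frac{45192}{\frac{21861}{16321} - \frac{1}{209 + 213 \cdot 1156}} = \frac{45192}{\frac{21861}{16321} - \frac{1}{209 + 246228}} = \frac{45192}{\frac{21861}{16321} - \frac{1}{246437}} = \frac{45192}{\frac{5387342936}{4022098277}} = 45192 \cdot \frac{4022098277}{5387342936} = \frac{22720833166773}{673417867}$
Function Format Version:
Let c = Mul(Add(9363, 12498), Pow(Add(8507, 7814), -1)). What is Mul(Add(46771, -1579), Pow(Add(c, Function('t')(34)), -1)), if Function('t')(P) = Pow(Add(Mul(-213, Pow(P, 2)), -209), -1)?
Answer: Rational(22720833166773, 673417867) ≈ 33740.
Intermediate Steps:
Function('t')(P) = Pow(Add(-209, Mul(-213, Pow(P, 2))), -1)
c = Rational(21861, 16321) (c = Mul(21861, Pow(16321, -1)) = Mul(21861, Rational(1, 16321)) = Rational(21861, 16321) ≈ 1.3394)
Mul(Add(46771, -1579), Pow(Add(c, Function('t')(34)), -1)) = Mul(Add(46771, -1579), Pow(Add(Rational(21861, 16321), Mul(-1, Pow(Add(209, Mul(213, Pow(34, 2))), -1))), -1)) = Mul(45192, Pow(Add(Rational(21861, 16321), Mul(-1, Pow(Add(209, Mul(213, 1156)), -1))), -1)) = Mul(45192, Pow(Add(Rational(21861, 16321), Mul(-1, Pow(Add(209, 246228), -1))), -1)) = Mul(45192, Pow(Add(Rational(21861, 16321), Mul(-1, Pow(246437, -1))), -1)) = Mul(45192, Pow(Add(Rational(21861, 16321), Mul(-1, Rational(1, 246437))), -1)) = Mul(45192, Pow(Add(Rational(21861, 16321), Rational(-1, 246437)), -1)) = Mul(45192, Pow(Rational(5387342936, 4022098277), -1)) = Mul(45192, Rational(4022098277, 5387342936)) = Rational(22720833166773, 673417867)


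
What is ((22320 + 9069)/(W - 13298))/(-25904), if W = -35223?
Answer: 31389/1256887984 ≈ 2.4974e-5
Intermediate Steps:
((22320 + 9069)/(W - 13298))/(-25904) = ((22320 + 9069)/(-35223 - 13298))/(-25904) = (31389/(-48521))*(-1/25904) = (31389*(-1/48521))*(-1/25904) = -31389/48521*(-1/25904) = 31389/1256887984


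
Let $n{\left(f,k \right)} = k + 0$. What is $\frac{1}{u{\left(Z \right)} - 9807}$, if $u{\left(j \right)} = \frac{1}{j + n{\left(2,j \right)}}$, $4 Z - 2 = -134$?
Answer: $- \frac{66}{647263} \approx -0.00010197$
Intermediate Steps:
$n{\left(f,k \right)} = k$
$Z = -33$ ($Z = \frac{1}{2} + \frac{1}{4} \left(-134\right) = \frac{1}{2} - \frac{67}{2} = -33$)
$u{\left(j \right)} = \frac{1}{2 j}$ ($u{\left(j \right)} = \frac{1}{j + j} = \frac{1}{2 j}$)
$\frac{1}{u{\left(Z \right)} - 9807} = \frac{1}{\frac{1}{2 \left(-33\right)} - 9807} = \frac{1}{\frac{1}{2} \left(- \frac{1}{33}\right) - 9807} = \frac{1}{- \frac{1}{66} - 9807} = \frac{1}{- \frac{647263}{66}} = - \frac{66}{647263}$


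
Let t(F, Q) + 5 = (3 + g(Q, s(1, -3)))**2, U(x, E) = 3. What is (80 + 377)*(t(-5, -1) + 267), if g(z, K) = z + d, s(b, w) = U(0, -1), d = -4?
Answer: 121562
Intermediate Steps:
s(b, w) = 3
g(z, K) = -4 + z (g(z, K) = z - 4 = -4 + z)
t(F, Q) = -5 + (-1 + Q)**2 (t(F, Q) = -5 + (3 + (-4 + Q))**2 = -5 + (-1 + Q)**2)
(80 + 377)*(t(-5, -1) + 267) = (80 + 377)*((-5 + (-1 - 1)**2) + 267) = 457*((-5 + (-2)**2) + 267) = 457*((-5 + 4) + 267) = 457*(-1 + 267) = 457*266 = 121562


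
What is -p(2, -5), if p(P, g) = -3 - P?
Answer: 5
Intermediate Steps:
-p(2, -5) = -(-3 - 1*2) = -(-3 - 2) = -1*(-5) = 5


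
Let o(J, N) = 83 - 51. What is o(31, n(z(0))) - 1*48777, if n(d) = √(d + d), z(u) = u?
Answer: -48745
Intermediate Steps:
n(d) = √2*√d (n(d) = √(2*d) = √2*√d)
o(J, N) = 32
o(31, n(z(0))) - 1*48777 = 32 - 1*48777 = 32 - 48777 = -48745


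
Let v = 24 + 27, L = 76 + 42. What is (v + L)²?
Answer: 28561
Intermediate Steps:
L = 118
v = 51
(v + L)² = (51 + 118)² = 169² = 28561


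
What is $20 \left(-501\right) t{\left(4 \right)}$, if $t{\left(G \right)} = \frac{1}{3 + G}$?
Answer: $- \frac{10020}{7} \approx -1431.4$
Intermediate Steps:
$20 \left(-501\right) t{\left(4 \right)} = \frac{20 \left(-501\right)}{3 + 4} = - \frac{10020}{7}$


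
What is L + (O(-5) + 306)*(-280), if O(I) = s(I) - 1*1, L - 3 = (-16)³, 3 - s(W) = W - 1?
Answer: -92013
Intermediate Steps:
s(W) = 4 - W (s(W) = 3 - (W - 1) = 3 - (-1 + W) = 3 + (1 - W) = 4 - W)
L = -4093 (L = 3 + (-16)³ = 3 - 4096 = -4093)
O(I) = 3 - I (O(I) = (4 - I) - 1*1 = (4 - I) - 1 = 3 - I)
L + (O(-5) + 306)*(-280) = -4093 + ((3 - 1*(-5)) + 306)*(-280) = -4093 + ((3 + 5) + 306)*(-280) = -4093 + (8 + 306)*(-280) = -4093 + 314*(-280) = -4093 - 87920 = -92013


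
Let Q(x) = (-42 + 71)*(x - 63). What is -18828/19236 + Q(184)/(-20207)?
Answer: -308510/267701 ≈ -1.1524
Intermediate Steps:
Q(x) = -1827 + 29*x (Q(x) = 29*(-63 + x) = -1827 + 29*x)
-18828/19236 + Q(184)/(-20207) = -18828/19236 + (-1827 + 29*184)/(-20207) = -18828*1/19236 + (-1827 + 5336)*(-1/20207) = -1569/1603 + 3509*(-1/20207) = -1569/1603 - 29/167 = -308510/267701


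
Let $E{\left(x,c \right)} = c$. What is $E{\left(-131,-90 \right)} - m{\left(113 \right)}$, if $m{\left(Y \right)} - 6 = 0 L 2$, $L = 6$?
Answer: $-96$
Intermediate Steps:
$m{\left(Y \right)} = 6$ ($m{\left(Y \right)} = 6 + 0 \cdot 6 \cdot 2 = 6 + 0 \cdot 2 = 6 + 0 = 6$)
$E{\left(-131,-90 \right)} - m{\left(113 \right)} = -90 - 6 = -96$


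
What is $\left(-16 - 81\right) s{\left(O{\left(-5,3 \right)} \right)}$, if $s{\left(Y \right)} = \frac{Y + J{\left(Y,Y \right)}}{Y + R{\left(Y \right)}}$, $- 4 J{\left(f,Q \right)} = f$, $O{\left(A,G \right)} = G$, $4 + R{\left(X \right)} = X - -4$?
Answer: $- \frac{291}{8} \approx -36.375$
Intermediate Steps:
$R{\left(X \right)} = X$ ($R{\left(X \right)} = -4 + \left(X - -4\right) = -4 + \left(X + 4\right) = -4 + \left(4 + X\right) = X$)
$J{\left(f,Q \right)} = - \frac{f}{4}$
$s{\left(Y \right)} = \frac{3}{8}$ ($s{\left(Y \right)} = \frac{Y - \frac{Y}{4}}{Y + Y} = \frac{\frac{3}{4} Y}{2 Y} = \frac{3 Y}{4} \frac{1}{2 Y} = \frac{3}{8}$)
$\left(-16 - 81\right) s{\left(O{\left(-5,3 \right)} \right)} = \left(-16 - 81\right) \frac{3}{8} = \left(-97\right) \frac{3}{8} = - \frac{291}{8}$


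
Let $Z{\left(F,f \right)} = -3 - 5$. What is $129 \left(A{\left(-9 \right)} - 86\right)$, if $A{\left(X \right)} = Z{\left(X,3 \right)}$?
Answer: $-12126$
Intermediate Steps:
$Z{\left(F,f \right)} = -8$
$A{\left(X \right)} = -8$
$129 \left(A{\left(-9 \right)} - 86\right) = 129 \left(-8 - 86\right) = 129 \left(-94\right) = -12126$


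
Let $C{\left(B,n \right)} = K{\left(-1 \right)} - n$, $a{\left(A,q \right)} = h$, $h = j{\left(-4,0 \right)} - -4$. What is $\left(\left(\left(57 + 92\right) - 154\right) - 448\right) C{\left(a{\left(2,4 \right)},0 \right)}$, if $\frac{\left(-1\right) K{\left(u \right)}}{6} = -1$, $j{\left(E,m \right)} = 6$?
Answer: $-2718$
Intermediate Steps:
$K{\left(u \right)} = 6$ ($K{\left(u \right)} = \left(-6\right) \left(-1\right) = 6$)
$h = 10$ ($h = 6 - -4 = 6 + 4 = 10$)
$a{\left(A,q \right)} = 10$
$C{\left(B,n \right)} = 6 - n$
$\left(\left(\left(57 + 92\right) - 154\right) - 448\right) C{\left(a{\left(2,4 \right)},0 \right)} = \left(\left(\left(57 + 92\right) - 154\right) - 448\right) \left(6 - 0\right) = \left(\left(149 - 154\right) - 448\right) \left(6 + 0\right) = \left(-5 - 448\right) 6 = \left(-453\right) 6 = -2718$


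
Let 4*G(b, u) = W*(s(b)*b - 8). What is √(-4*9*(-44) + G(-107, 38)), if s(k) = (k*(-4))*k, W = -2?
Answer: I*√2448498 ≈ 1564.8*I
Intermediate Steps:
s(k) = -4*k² (s(k) = (-4*k)*k = -4*k²)
G(b, u) = 4 + 2*b³ (G(b, u) = (-2*((-4*b²)*b - 8))/4 = (-2*(-4*b³ - 8))/4 = (-2*(-8 - 4*b³))/4 = (16 + 8*b³)/4 = 4 + 2*b³)
√(-4*9*(-44) + G(-107, 38)) = √(-4*9*(-44) + (4 + 2*(-107)³)) = √(-36*(-44) + (4 + 2*(-1225043))) = √(1584 + (4 - 2450086)) = √(1584 - 2450082) = √(-2448498) = I*√2448498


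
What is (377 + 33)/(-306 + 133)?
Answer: -410/173 ≈ -2.3699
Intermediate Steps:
(377 + 33)/(-306 + 133) = 410/(-173) = 410*(-1/173) = -410/173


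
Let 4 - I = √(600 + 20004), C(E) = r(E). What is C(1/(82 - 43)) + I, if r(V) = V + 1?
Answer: 196/39 - 2*√5151 ≈ -138.52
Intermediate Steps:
r(V) = 1 + V
C(E) = 1 + E
I = 4 - 2*√5151 (I = 4 - √(600 + 20004) = 4 - √20604 = 4 - 2*√5151 ≈ -139.54)
C(1/(82 - 43)) + I = (1 + 1/(82 - 43)) + (4 - 2*√5151) = (1 + 1/39) + (4 - 2*√5151) = 40/39 + (4 - 2*√5151) = 196/39 - 2*√5151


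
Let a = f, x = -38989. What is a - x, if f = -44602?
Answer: -5613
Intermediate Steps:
a = -44602
a - x = -44602 - 1*(-38989) = -44602 + 38989 = -5613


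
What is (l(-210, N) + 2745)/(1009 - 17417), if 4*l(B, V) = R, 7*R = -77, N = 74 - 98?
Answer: -1567/9376 ≈ -0.16713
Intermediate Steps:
N = -24
R = -11 (R = (⅐)*(-77) = -11)
l(B, V) = -11/4 (l(B, V) = (¼)*(-11) = -11/4)
(l(-210, N) + 2745)/(1009 - 17417) = (-11/4 + 2745)/(1009 - 17417) = (10969/4)/(-16408) = (10969/4)*(-1/16408) = -1567/9376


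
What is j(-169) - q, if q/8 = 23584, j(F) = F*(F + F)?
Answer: -131550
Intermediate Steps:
j(F) = 2*F**2 (j(F) = F*(2*F) = 2*F**2)
q = 188672 (q = 8*23584 = 188672)
j(-169) - q = 2*(-169)**2 - 1*188672 = 2*28561 - 188672 = 57122 - 188672 = -131550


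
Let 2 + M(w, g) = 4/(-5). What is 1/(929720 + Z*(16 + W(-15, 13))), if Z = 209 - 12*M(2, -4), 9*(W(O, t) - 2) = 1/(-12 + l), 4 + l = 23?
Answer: 63/58847711 ≈ 1.0706e-6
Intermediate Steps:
M(w, g) = -14/5 (M(w, g) = -2 + 4/(-5) = -2 + 4*(-1/5) = -2 - 4/5 = -14/5)
l = 19 (l = -4 + 23 = 19)
W(O, t) = 127/63 (W(O, t) = 2 + 1/(9*(-12 + 19)) = 2 + (1/9)/7 = 2 + (1/9)*(1/7) = 2 + 1/63 = 127/63)
Z = 1213/5 (Z = 209 - 12*(-14)/5 = 209 - 1*(-168/5) = 209 + 168/5 = 1213/5 ≈ 242.60)
1/(929720 + Z*(16 + W(-15, 13))) = 1/(929720 + 1213*(16 + 127/63)/5) = 1/(929720 + (1213/5)*(1135/63)) = 1/(929720 + 275351/63) = 1/(58847711/63) = 63/58847711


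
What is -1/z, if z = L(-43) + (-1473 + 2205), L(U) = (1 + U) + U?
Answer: -1/647 ≈ -0.0015456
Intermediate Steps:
L(U) = 1 + 2*U
z = 647 (z = (1 + 2*(-43)) + (-1473 + 2205) = (1 - 86) + 732 = -85 + 732 = 647)
-1/z = -1/647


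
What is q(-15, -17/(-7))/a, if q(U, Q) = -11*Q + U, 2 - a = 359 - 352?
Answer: 292/35 ≈ 8.3428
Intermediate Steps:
a = -5 (a = 2 - (359 - 352) = 2 - 1*7 = 2 - 7 = -5)
q(U, Q) = U - 11*Q
q(-15, -17/(-7))/a = (-15 - (-187)/(-7))/(-5) = (-15 - (-187)*(-1)/7)*(-⅕) = (-15 - 11*17/7)*(-⅕) = (-15 - 187/7)*(-⅕) = -292/7*(-⅕) = 292/35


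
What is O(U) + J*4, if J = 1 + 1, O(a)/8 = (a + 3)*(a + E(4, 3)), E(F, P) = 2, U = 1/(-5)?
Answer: 1208/25 ≈ 48.320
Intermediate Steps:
U = -1/5 ≈ -0.20000
O(a) = 8*(2 + a)*(3 + a) (O(a) = 8*((a + 3)*(a + 2)) = 8*((3 + a)*(2 + a)) = 8*((2 + a)*(3 + a)) = 8*(2 + a)*(3 + a))
J = 2
O(U) + J*4 = (48 + 8*(-1/5)**2 + 40*(-1/5)) + 2*4 = (48 + 8*(1/25) - 8) + 8 = (48 + 8/25 - 8) + 8 = 1008/25 + 8 = 1208/25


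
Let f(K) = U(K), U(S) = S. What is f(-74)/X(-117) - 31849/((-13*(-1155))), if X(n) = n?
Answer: -67057/45045 ≈ -1.4887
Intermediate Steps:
f(K) = K
f(-74)/X(-117) - 31849/((-13*(-1155))) = -74/(-117) - 31849/((-13*(-1155))) = -74*(-1/117) - 31849/15015 = 74/117 - 31849*1/15015 = 74/117 - 31849/15015 = -67057/45045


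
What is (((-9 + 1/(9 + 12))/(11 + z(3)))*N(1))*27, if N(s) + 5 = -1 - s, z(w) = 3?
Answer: 846/7 ≈ 120.86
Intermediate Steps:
N(s) = -6 - s (N(s) = -5 + (-1 - s) = -6 - s)
(((-9 + 1/(9 + 12))/(11 + z(3)))*N(1))*27 = (((-9 + 1/(9 + 12))/(11 + 3))*(-6 - 1*1))*27 = (((-9 + 1/21)/14)*(-6 - 1))*27 = (((-9 + 1/21)*(1/14))*(-7))*27 = (-188/21*1/14*(-7))*27 = -94/147*(-7)*27 = (94/21)*27 = 846/7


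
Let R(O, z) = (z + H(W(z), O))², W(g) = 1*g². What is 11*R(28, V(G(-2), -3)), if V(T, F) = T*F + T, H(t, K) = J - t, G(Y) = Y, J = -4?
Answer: 2816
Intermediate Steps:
W(g) = g²
H(t, K) = -4 - t
V(T, F) = T + F*T (V(T, F) = F*T + T = T + F*T)
R(O, z) = (-4 + z - z²)² (R(O, z) = (z + (-4 - z²))² = (-4 + z - z²)²)
11*R(28, V(G(-2), -3)) = 11*(4 + (-2*(1 - 3))² - (-2)*(1 - 3))² = 11*(4 + (-2*(-2))² - (-2)*(-2))² = 11*(4 + 4² - 1*4)² = 11*(4 + 16 - 4)² = 11*16² = 11*256 = 2816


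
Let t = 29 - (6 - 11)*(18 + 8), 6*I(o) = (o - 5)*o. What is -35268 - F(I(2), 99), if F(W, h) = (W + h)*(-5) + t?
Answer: -34937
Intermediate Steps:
I(o) = o*(-5 + o)/6 (I(o) = ((o - 5)*o)/6 = ((-5 + o)*o)/6 = (o*(-5 + o))/6 = o*(-5 + o)/6)
t = 159 (t = 29 - (-5)*26 = 29 - 1*(-130) = 29 + 130 = 159)
F(W, h) = 159 - 5*W - 5*h (F(W, h) = (W + h)*(-5) + 159 = (-5*W - 5*h) + 159 = 159 - 5*W - 5*h)
-35268 - F(I(2), 99) = -35268 - (159 - 5*2*(-5 + 2)/6 - 5*99) = -35268 - (159 - 5*2*(-3)/6 - 495) = -35268 - (159 - 5*(-1) - 495) = -35268 - (159 + 5 - 495) = -35268 - 1*(-331) = -35268 + 331 = -34937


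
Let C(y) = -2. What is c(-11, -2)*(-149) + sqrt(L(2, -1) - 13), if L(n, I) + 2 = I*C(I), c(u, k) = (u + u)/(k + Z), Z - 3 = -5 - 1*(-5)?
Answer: 3278 + I*sqrt(13) ≈ 3278.0 + 3.6056*I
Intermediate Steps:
Z = 3 (Z = 3 + (-5 - 1*(-5)) = 3 + (-5 + 5) = 3 + 0 = 3)
c(u, k) = 2*u/(3 + k) (c(u, k) = (u + u)/(k + 3) = (2*u)/(3 + k) = 2*u/(3 + k))
L(n, I) = -2 - 2*I (L(n, I) = -2 + I*(-2) = -2 - 2*I)
c(-11, -2)*(-149) + sqrt(L(2, -1) - 13) = (2*(-11)/(3 - 2))*(-149) + sqrt((-2 - 2*(-1)) - 13) = (2*(-11)/1)*(-149) + sqrt((-2 + 2) - 13) = (2*(-11)*1)*(-149) + sqrt(0 - 13) = -22*(-149) + sqrt(-13) = 3278 + I*sqrt(13)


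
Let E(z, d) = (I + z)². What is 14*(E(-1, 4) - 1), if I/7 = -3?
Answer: 6762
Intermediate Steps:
I = -21 (I = 7*(-3) = -21)
E(z, d) = (-21 + z)²
14*(E(-1, 4) - 1) = 14*((-21 - 1)² - 1) = 14*((-22)² - 1) = 14*(484 - 1) = 14*483 = 6762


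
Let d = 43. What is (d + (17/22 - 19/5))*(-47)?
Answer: -206659/110 ≈ -1878.7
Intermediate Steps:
(d + (17/22 - 19/5))*(-47) = (43 + (17/22 - 19/5))*(-47) = (43 - 333/110)*(-47) = (4397/110)*(-47) = -206659/110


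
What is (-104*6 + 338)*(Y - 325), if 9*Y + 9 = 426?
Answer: 239096/3 ≈ 79699.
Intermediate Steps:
Y = 139/3 (Y = -1 + (⅑)*426 = -1 + 142/3 = 139/3 ≈ 46.333)
(-104*6 + 338)*(Y - 325) = (-104*6 + 338)*(139/3 - 325) = (-624 + 338)*(-836/3) = -286*(-836/3) = 239096/3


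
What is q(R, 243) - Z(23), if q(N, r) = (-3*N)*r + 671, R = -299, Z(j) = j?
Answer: 218619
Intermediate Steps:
q(N, r) = 671 - 3*N*r (q(N, r) = -3*N*r + 671 = 671 - 3*N*r)
q(R, 243) - Z(23) = (671 - 3*(-299)*243) - 1*23 = (671 + 217971) - 23 = 218642 - 23 = 218619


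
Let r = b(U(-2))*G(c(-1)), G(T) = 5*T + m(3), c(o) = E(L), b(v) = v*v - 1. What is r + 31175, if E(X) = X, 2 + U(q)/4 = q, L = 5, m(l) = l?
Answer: 38315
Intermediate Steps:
U(q) = -8 + 4*q
b(v) = -1 + v² (b(v) = v² - 1 = -1 + v²)
c(o) = 5
G(T) = 3 + 5*T (G(T) = 5*T + 3 = 3 + 5*T)
r = 7140 (r = (-1 + (-8 + 4*(-2))²)*(3 + 5*5) = (-1 + (-8 - 8)²)*(3 + 25) = (-1 + (-16)²)*28 = (-1 + 256)*28 = 255*28 = 7140)
r + 31175 = 7140 + 31175 = 38315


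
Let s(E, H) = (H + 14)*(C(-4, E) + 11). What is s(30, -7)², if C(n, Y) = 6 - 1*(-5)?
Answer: 23716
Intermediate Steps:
C(n, Y) = 11 (C(n, Y) = 6 + 5 = 11)
s(E, H) = 308 + 22*H (s(E, H) = (H + 14)*(11 + 11) = (14 + H)*22 = 308 + 22*H)
s(30, -7)² = (308 + 22*(-7))² = (308 - 154)² = 154² = 23716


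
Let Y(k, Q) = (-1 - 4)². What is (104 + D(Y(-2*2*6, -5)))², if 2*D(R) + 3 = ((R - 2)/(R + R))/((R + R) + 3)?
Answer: 295145552529/28090000 ≈ 10507.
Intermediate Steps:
Y(k, Q) = 25 (Y(k, Q) = (-5)² = 25)
D(R) = -3/2 + (-2 + R)/(4*R*(3 + 2*R)) (D(R) = -3/2 + (((R - 2)/(R + R))/((R + R) + 3))/2 = -3/2 + (((-2 + R)/((2*R)))/(2*R + 3))/2 = -3/2 + (((-2 + R)*(1/(2*R)))/(3 + 2*R))/2 = -3/2 + (((-2 + R)/(2*R))/(3 + 2*R))/2 = -3/2 + ((-2 + R)/(2*R*(3 + 2*R)))/2 = -3/2 + (-2 + R)/(4*R*(3 + 2*R)))
(104 + D(Y(-2*2*6, -5)))² = (104 + (¼)*(-2 - 17*25 - 12*25²)/(25*(3 + 2*25)))² = (104 + (¼)*(1/25)*(-2 - 425 - 12*625)/(3 + 50))² = (104 + (¼)*(1/25)*(-2 - 425 - 7500)/53)² = (104 + (¼)*(1/25)*(1/53)*(-7927))² = (104 - 7927/5300)² = (543273/5300)² = 295145552529/28090000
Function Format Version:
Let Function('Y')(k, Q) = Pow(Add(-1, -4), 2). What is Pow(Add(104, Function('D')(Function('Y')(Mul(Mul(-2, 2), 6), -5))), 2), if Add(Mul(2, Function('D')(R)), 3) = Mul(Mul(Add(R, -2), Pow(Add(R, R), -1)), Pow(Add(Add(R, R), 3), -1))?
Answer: Rational(295145552529, 28090000) ≈ 10507.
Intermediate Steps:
Function('Y')(k, Q) = 25 (Function('Y')(k, Q) = Pow(-5, 2) = 25)
Function('D')(R) = Add(Rational(-3, 2), Mul(Rational(1, 4), Pow(R, -1), Pow(Add(3, Mul(2, R)), -1), Add(-2, R))) (Function('D')(R) = Add(Rational(-3, 2), Mul(Rational(1, 2), Mul(Mul(Add(R, -2), Pow(Add(R, R), -1)), Pow(Add(Add(R, R), 3), -1)))) = Add(Rational(-3, 2), Mul(Rational(1, 2), Mul(Mul(Add(-2, R), Pow(Mul(2, R), -1)), Pow(Add(Mul(2, R), 3), -1)))) = Add(Rational(-3, 2), Mul(Rational(1, 2), Mul(Mul(Add(-2, R), Mul(Rational(1, 2), Pow(R, -1))), Pow(Add(3, Mul(2, R)), -1)))) = Add(Rational(-3, 2), Mul(Rational(1, 2), Mul(Mul(Rational(1, 2), Pow(R, -1), Add(-2, R)), Pow(Add(3, Mul(2, R)), -1)))) = Add(Rational(-3, 2), Mul(Rational(1, 2), Mul(Rational(1, 2), Pow(R, -1), Pow(Add(3, Mul(2, R)), -1), Add(-2, R)))) = Add(Rational(-3, 2), Mul(Rational(1, 4), Pow(R, -1), Pow(Add(3, Mul(2, R)), -1), Add(-2, R))))
Pow(Add(104, Function('D')(Function('Y')(Mul(Mul(-2, 2), 6), -5))), 2) = Pow(Add(104, Mul(Rational(1, 4), Pow(25, -1), Pow(Add(3, Mul(2, 25)), -1), Add(-2, Mul(-17, 25), Mul(-12, Pow(25, 2))))), 2) = Pow(Add(104, Mul(Rational(1, 4), Rational(1, 25), Pow(Add(3, 50), -1), Add(-2, -425, Mul(-12, 625)))), 2) = Pow(Add(104, Mul(Rational(1, 4), Rational(1, 25), Pow(53, -1), Add(-2, -425, -7500))), 2) = Pow(Add(104, Mul(Rational(1, 4), Rational(1, 25), Rational(1, 53), -7927)), 2) = Pow(Add(104, Rational(-7927, 5300)), 2) = Pow(Rational(543273, 5300), 2) = Rational(295145552529, 28090000)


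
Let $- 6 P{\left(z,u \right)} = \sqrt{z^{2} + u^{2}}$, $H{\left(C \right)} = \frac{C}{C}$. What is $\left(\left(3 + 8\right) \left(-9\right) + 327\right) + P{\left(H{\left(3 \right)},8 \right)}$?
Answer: $228 - \frac{\sqrt{65}}{6} \approx 226.66$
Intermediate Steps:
$H{\left(C \right)} = 1$
$P{\left(z,u \right)} = - \frac{\sqrt{u^{2} + z^{2}}}{6}$ ($P{\left(z,u \right)} = - \frac{\sqrt{z^{2} + u^{2}}}{6} = - \frac{\sqrt{u^{2} + z^{2}}}{6}$)
$\left(\left(3 + 8\right) \left(-9\right) + 327\right) + P{\left(H{\left(3 \right)},8 \right)} = \left(\left(3 + 8\right) \left(-9\right) + 327\right) - \frac{\sqrt{8^{2} + 1^{2}}}{6} = \left(11 \left(-9\right) + 327\right) - \frac{\sqrt{64 + 1}}{6} = \left(-99 + 327\right) - \frac{\sqrt{65}}{6} = 228 - \frac{\sqrt{65}}{6}$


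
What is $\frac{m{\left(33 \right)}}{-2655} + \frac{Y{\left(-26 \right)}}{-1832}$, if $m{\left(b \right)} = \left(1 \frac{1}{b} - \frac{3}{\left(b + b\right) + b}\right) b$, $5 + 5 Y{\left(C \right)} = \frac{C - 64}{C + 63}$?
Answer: $\frac{55}{67784} \approx 0.0008114$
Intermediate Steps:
$Y{\left(C \right)} = -1 + \frac{-64 + C}{5 \left(63 + C\right)}$ ($Y{\left(C \right)} = -1 + \frac{\left(C - 64\right) \frac{1}{C + 63}}{5} = -1 + \frac{\left(-64 + C\right) \frac{1}{63 + C}}{5} = -1 + \frac{\frac{1}{63 + C} \left(-64 + C\right)}{5} = -1 + \frac{-64 + C}{5 \left(63 + C\right)}$)
$m{\left(b \right)} = 0$ ($m{\left(b \right)} = \left(\frac{1}{b} - \frac{3}{2 b + b}\right) b = \left(\frac{1}{b} - \frac{3}{3 b}\right) b = \left(\frac{1}{b} - 3 \frac{1}{3 b}\right) b = \left(\frac{1}{b} - \frac{1}{b}\right) b = 0 b = 0$)
$\frac{m{\left(33 \right)}}{-2655} + \frac{Y{\left(-26 \right)}}{-1832} = \frac{0}{-2655} + \frac{\frac{1}{5} \frac{1}{63 - 26} \left(-379 - -104\right)}{-1832} = 0 \left(- \frac{1}{2655}\right) + \frac{-379 + 104}{5 \cdot 37} \left(- \frac{1}{1832}\right) = 0 + \frac{1}{5} \cdot \frac{1}{37} \left(-275\right) \left(- \frac{1}{1832}\right) = 0 - - \frac{55}{67784} = 0 + \frac{55}{67784} = \frac{55}{67784}$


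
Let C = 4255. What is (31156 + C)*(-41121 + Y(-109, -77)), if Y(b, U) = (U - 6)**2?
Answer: -1212189352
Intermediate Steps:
Y(b, U) = (-6 + U)**2
(31156 + C)*(-41121 + Y(-109, -77)) = (31156 + 4255)*(-41121 + (-6 - 77)**2) = 35411*(-41121 + (-83)**2) = 35411*(-41121 + 6889) = 35411*(-34232) = -1212189352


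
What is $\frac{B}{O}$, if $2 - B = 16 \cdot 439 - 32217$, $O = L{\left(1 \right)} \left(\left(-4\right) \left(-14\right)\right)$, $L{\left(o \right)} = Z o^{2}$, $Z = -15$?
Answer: $- \frac{5039}{168} \approx -29.994$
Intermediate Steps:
$L{\left(o \right)} = - 15 o^{2}$
$O = -840$ ($O = - 15 \cdot 1^{2} \left(\left(-4\right) \left(-14\right)\right) = \left(-15\right) 1 \cdot 56 = \left(-15\right) 56 = -840$)
$B = 25195$ ($B = 2 - \left(16 \cdot 439 - 32217\right) = 2 - \left(7024 - 32217\right) = 2 - -25193 = 2 + 25193 = 25195$)
$\frac{B}{O} = \frac{25195}{-840} = 25195 \left(- \frac{1}{840}\right) = - \frac{5039}{168}$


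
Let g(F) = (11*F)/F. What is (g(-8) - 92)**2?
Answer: 6561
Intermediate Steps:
g(F) = 11
(g(-8) - 92)**2 = (11 - 92)**2 = (-81)**2 = 6561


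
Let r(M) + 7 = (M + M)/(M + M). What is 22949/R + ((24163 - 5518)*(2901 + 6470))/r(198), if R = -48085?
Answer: -2800507230923/96170 ≈ -2.9120e+7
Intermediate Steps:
r(M) = -6 (r(M) = -7 + (M + M)/(M + M) = -7 + (2*M)/((2*M)) = -7 + (2*M)*(1/(2*M)) = -7 + 1 = -6)
22949/R + ((24163 - 5518)*(2901 + 6470))/r(198) = 22949/(-48085) + ((24163 - 5518)*(2901 + 6470))/(-6) = 22949*(-1/48085) + (18645*9371)*(-1/6) = -22949/48085 + 174722295*(-1/6) = -22949/48085 - 58240765/2 = -2800507230923/96170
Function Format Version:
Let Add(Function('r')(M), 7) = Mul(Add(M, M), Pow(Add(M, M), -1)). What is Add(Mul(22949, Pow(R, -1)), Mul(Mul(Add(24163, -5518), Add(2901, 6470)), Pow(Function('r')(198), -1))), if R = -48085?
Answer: Rational(-2800507230923, 96170) ≈ -2.9120e+7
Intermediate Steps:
Function('r')(M) = -6 (Function('r')(M) = Add(-7, Mul(Add(M, M), Pow(Add(M, M), -1))) = Add(-7, Mul(Mul(2, M), Pow(Mul(2, M), -1))) = Add(-7, Mul(Mul(2, M), Mul(Rational(1, 2), Pow(M, -1)))) = Add(-7, 1) = -6)
Add(Mul(22949, Pow(R, -1)), Mul(Mul(Add(24163, -5518), Add(2901, 6470)), Pow(Function('r')(198), -1))) = Add(Mul(22949, Pow(-48085, -1)), Mul(Mul(Add(24163, -5518), Add(2901, 6470)), Pow(-6, -1))) = Add(Mul(22949, Rational(-1, 48085)), Mul(Mul(18645, 9371), Rational(-1, 6))) = Add(Rational(-22949, 48085), Mul(174722295, Rational(-1, 6))) = Add(Rational(-22949, 48085), Rational(-58240765, 2)) = Rational(-2800507230923, 96170)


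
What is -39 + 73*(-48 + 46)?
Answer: -185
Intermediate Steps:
-39 + 73*(-48 + 46) = -39 + 73*(-2) = -39 - 146 = -185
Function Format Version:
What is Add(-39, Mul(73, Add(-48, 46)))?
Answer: -185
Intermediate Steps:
Add(-39, Mul(73, Add(-48, 46))) = Add(-39, Mul(73, -2)) = Add(-39, -146) = -185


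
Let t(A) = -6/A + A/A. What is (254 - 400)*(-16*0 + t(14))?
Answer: -584/7 ≈ -83.429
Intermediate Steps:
t(A) = 1 - 6/A (t(A) = -6/A + 1 = 1 - 6/A)
(254 - 400)*(-16*0 + t(14)) = (254 - 400)*(-16*0 + (-6 + 14)/14) = -146*(0 + (1/14)*8) = -146*(0 + 4/7) = -146*4/7 = -584/7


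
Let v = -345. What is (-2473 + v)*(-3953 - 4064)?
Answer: 22591906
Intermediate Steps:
(-2473 + v)*(-3953 - 4064) = (-2473 - 345)*(-3953 - 4064) = -2818*(-8017) = 22591906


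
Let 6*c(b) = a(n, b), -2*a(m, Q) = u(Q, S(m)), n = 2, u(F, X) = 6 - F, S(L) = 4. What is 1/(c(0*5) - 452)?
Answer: -2/905 ≈ -0.0022099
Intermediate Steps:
a(m, Q) = -3 + Q/2 (a(m, Q) = -(6 - Q)/2 = -3 + Q/2)
c(b) = -½ + b/12 (c(b) = (-3 + b/2)/6 = -½ + b/12)
1/(c(0*5) - 452) = 1/((-½ + (0*5)/12) - 452) = 1/((-½ + (1/12)*0) - 452) = 1/((-½ + 0) - 452) = 1/(-½ - 452) = 1/(-905/2) = -2/905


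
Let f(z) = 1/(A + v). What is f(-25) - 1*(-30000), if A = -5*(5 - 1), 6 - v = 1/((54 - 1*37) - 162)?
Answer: 60869855/2029 ≈ 30000.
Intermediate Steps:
v = 871/145 (v = 6 - 1/((54 - 1*37) - 162) = 6 - 1/((54 - 37) - 162) = 6 - 1/(17 - 162) = 6 - 1/(-145) = 6 - 1*(-1/145) = 6 + 1/145 = 871/145 ≈ 6.0069)
A = -20 (A = -5*4 = -20)
f(z) = -145/2029 (f(z) = 1/(-20 + 871/145) = 1/(-2029/145) = -145/2029)
f(-25) - 1*(-30000) = -145/2029 - 1*(-30000) = -145/2029 + 30000 = 60869855/2029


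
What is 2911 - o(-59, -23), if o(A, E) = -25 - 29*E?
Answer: 2269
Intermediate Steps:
2911 - o(-59, -23) = 2911 - (-25 - 29*(-23)) = 2911 - (-25 + 667) = 2911 - 1*642 = 2911 - 642 = 2269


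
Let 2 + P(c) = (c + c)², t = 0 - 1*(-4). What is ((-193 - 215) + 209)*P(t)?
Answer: -12338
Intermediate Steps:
t = 4 (t = 0 + 4 = 4)
P(c) = -2 + 4*c² (P(c) = -2 + (c + c)² = -2 + (2*c)² = -2 + 4*c²)
((-193 - 215) + 209)*P(t) = ((-193 - 215) + 209)*(-2 + 4*4²) = (-408 + 209)*(-2 + 4*16) = -199*(-2 + 64) = -199*62 = -12338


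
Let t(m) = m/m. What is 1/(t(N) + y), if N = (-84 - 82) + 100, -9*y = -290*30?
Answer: 3/2903 ≈ 0.0010334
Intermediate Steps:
y = 2900/3 (y = -(-290)*30/9 = -1/9*(-8700) = 2900/3 ≈ 966.67)
N = -66 (N = -166 + 100 = -66)
t(m) = 1
1/(t(N) + y) = 1/(1 + 2900/3) = 1/(2903/3) = 3/2903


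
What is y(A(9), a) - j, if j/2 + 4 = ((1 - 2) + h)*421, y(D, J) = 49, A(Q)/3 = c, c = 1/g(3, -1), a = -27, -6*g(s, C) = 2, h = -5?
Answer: 5109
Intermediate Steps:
g(s, C) = -1/3 (g(s, C) = -1/6*2 = -1/3)
c = -3 (c = 1/(-1/3) = -3)
A(Q) = -9 (A(Q) = 3*(-3) = -9)
j = -5060 (j = -8 + 2*(((1 - 2) - 5)*421) = -8 + 2*((-1 - 5)*421) = -8 + 2*(-6*421) = -8 + 2*(-2526) = -8 - 5052 = -5060)
y(A(9), a) - j = 49 - 1*(-5060) = 49 + 5060 = 5109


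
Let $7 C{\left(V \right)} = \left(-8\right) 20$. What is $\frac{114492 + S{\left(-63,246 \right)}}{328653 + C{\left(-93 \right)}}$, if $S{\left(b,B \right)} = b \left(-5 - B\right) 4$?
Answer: $\frac{1244208}{2300411} \approx 0.54086$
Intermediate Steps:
$S{\left(b,B \right)} = 4 b \left(-5 - B\right)$
$C{\left(V \right)} = - \frac{160}{7}$ ($C{\left(V \right)} = \frac{\left(-8\right) 20}{7} = \frac{1}{7} \left(-160\right) = - \frac{160}{7}$)
$\frac{114492 + S{\left(-63,246 \right)}}{328653 + C{\left(-93 \right)}} = \frac{114492 - - 252 \left(5 + 246\right)}{328653 - \frac{160}{7}} = \frac{114492 - \left(-252\right) 251}{\frac{2300411}{7}} = \left(114492 + 63252\right) \frac{7}{2300411} = 177744 \cdot \frac{7}{2300411} = \frac{1244208}{2300411}$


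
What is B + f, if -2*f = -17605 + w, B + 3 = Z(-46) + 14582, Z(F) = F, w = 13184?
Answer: 33487/2 ≈ 16744.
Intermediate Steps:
B = 14533 (B = -3 + (-46 + 14582) = -3 + 14536 = 14533)
f = 4421/2 (f = -(-17605 + 13184)/2 = -½*(-4421) = 4421/2 ≈ 2210.5)
B + f = 14533 + 4421/2 = 33487/2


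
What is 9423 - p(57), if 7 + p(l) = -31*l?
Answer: 11197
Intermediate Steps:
p(l) = -7 - 31*l
9423 - p(57) = 9423 - (-7 - 31*57) = 9423 - (-7 - 1767) = 9423 - 1*(-1774) = 9423 + 1774 = 11197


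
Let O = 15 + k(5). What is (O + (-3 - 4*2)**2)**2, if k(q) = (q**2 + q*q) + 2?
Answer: 35344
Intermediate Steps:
k(q) = 2 + 2*q**2 (k(q) = (q**2 + q**2) + 2 = 2*q**2 + 2 = 2 + 2*q**2)
O = 67 (O = 15 + (2 + 2*5**2) = 15 + (2 + 2*25) = 15 + (2 + 50) = 15 + 52 = 67)
(O + (-3 - 4*2)**2)**2 = (67 + (-3 - 4*2)**2)**2 = (67 + (-3 - 8)**2)**2 = (67 + (-11)**2)**2 = (67 + 121)**2 = 188**2 = 35344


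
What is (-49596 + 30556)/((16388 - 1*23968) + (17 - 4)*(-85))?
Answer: 3808/1737 ≈ 2.1923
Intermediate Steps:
(-49596 + 30556)/((16388 - 1*23968) + (17 - 4)*(-85)) = -19040/((16388 - 23968) + 13*(-85)) = -19040/(-7580 - 1105) = -19040/(-8685) = -19040*(-1/8685) = 3808/1737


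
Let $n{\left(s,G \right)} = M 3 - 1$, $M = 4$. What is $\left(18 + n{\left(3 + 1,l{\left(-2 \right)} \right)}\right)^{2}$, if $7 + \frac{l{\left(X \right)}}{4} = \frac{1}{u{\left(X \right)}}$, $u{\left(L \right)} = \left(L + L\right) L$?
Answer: $841$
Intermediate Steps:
$u{\left(L \right)} = 2 L^{2}$ ($u{\left(L \right)} = 2 L L = 2 L^{2}$)
$l{\left(X \right)} = -28 + \frac{2}{X^{2}}$ ($l{\left(X \right)} = -28 + \frac{4}{2 X^{2}} = -28 + 4 \frac{1}{2 X^{2}} = -28 + \frac{2}{X^{2}}$)
$n{\left(s,G \right)} = 11$ ($n{\left(s,G \right)} = 4 \cdot 3 - 1 = 12 - 1 = 11$)
$\left(18 + n{\left(3 + 1,l{\left(-2 \right)} \right)}\right)^{2} = \left(18 + 11\right)^{2} = 29^{2} = 841$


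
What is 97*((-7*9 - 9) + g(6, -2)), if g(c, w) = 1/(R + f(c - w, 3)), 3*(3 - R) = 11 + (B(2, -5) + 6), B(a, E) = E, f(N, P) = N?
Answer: -48791/7 ≈ -6970.1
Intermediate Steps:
R = -1 (R = 3 - (11 + (-5 + 6))/3 = 3 - (11 + 1)/3 = 3 - ⅓*12 = 3 - 4 = -1)
g(c, w) = 1/(-1 + c - w) (g(c, w) = 1/(-1 + (c - w)) = 1/(-1 + c - w))
97*((-7*9 - 9) + g(6, -2)) = 97*((-7*9 - 9) - 1/(1 - 2 - 1*6)) = 97*((-63 - 9) - 1/(1 - 2 - 6)) = 97*(-72 - 1/(-7)) = 97*(-72 - 1*(-⅐)) = 97*(-72 + ⅐) = 97*(-503/7) = -48791/7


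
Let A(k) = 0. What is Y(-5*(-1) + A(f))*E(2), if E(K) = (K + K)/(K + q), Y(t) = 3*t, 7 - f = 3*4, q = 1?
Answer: 20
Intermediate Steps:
f = -5 (f = 7 - 3*4 = 7 - 1*12 = 7 - 12 = -5)
E(K) = 2*K/(1 + K) (E(K) = (K + K)/(K + 1) = (2*K)/(1 + K) = 2*K/(1 + K))
Y(-5*(-1) + A(f))*E(2) = (3*(-5*(-1) + 0))*(2*2/(1 + 2)) = (3*(5 + 0))*(2*2/3) = (3*5)*(2*2*(⅓)) = 15*(4/3) = 20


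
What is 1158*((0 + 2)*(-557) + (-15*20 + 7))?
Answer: -1629306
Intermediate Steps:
1158*((0 + 2)*(-557) + (-15*20 + 7)) = 1158*(2*(-557) + (-300 + 7)) = 1158*(-1114 - 293) = 1158*(-1407) = -1629306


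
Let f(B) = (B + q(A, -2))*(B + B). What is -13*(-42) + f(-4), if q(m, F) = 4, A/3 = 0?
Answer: 546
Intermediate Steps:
A = 0 (A = 3*0 = 0)
f(B) = 2*B*(4 + B) (f(B) = (B + 4)*(B + B) = (4 + B)*(2*B) = 2*B*(4 + B))
-13*(-42) + f(-4) = -13*(-42) + 2*(-4)*(4 - 4) = 546 + 2*(-4)*0 = 546 + 0 = 546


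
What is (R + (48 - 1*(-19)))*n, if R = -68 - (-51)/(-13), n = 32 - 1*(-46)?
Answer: -384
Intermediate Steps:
n = 78 (n = 32 + 46 = 78)
R = -935/13 (R = -68 - (-51)*(-1)/13 = -68 - 1*51/13 = -68 - 51/13 = -935/13 ≈ -71.923)
(R + (48 - 1*(-19)))*n = (-935/13 + (48 - 1*(-19)))*78 = (-935/13 + (48 + 19))*78 = (-935/13 + 67)*78 = -64/13*78 = -384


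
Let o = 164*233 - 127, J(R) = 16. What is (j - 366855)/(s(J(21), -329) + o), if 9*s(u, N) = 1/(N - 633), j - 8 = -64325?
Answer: -3733087176/329739929 ≈ -11.321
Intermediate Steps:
j = -64317 (j = 8 - 64325 = -64317)
s(u, N) = 1/(9*(-633 + N)) (s(u, N) = 1/(9*(N - 633)) = 1/(9*(-633 + N)))
o = 38085 (o = 38212 - 127 = 38085)
(j - 366855)/(s(J(21), -329) + o) = (-64317 - 366855)/(1/(9*(-633 - 329)) + 38085) = -431172/((⅑)/(-962) + 38085) = -431172/((⅑)*(-1/962) + 38085) = -431172/(-1/8658 + 38085) = -431172/329739929/8658 = -431172*8658/329739929 = -3733087176/329739929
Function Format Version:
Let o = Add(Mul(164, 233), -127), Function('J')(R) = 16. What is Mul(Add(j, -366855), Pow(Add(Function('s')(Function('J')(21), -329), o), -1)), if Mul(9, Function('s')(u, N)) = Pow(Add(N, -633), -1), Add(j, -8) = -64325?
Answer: Rational(-3733087176, 329739929) ≈ -11.321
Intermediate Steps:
j = -64317 (j = Add(8, -64325) = -64317)
Function('s')(u, N) = Mul(Rational(1, 9), Pow(Add(-633, N), -1)) (Function('s')(u, N) = Mul(Rational(1, 9), Pow(Add(N, -633), -1)) = Mul(Rational(1, 9), Pow(Add(-633, N), -1)))
o = 38085 (o = Add(38212, -127) = 38085)
Mul(Add(j, -366855), Pow(Add(Function('s')(Function('J')(21), -329), o), -1)) = Mul(Add(-64317, -366855), Pow(Add(Mul(Rational(1, 9), Pow(Add(-633, -329), -1)), 38085), -1)) = Mul(-431172, Pow(Add(Mul(Rational(1, 9), Pow(-962, -1)), 38085), -1)) = Mul(-431172, Pow(Add(Mul(Rational(1, 9), Rational(-1, 962)), 38085), -1)) = Mul(-431172, Pow(Add(Rational(-1, 8658), 38085), -1)) = Mul(-431172, Pow(Rational(329739929, 8658), -1)) = Mul(-431172, Rational(8658, 329739929)) = Rational(-3733087176, 329739929)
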